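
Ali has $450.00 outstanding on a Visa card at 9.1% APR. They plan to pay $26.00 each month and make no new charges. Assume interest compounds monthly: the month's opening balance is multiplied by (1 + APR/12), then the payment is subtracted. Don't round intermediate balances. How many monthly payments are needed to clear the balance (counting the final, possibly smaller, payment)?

Monthly rate r = 9.1%/12 = 0.758333% = 0.00758333.
Recurrence: B ← B·(1+r) − $26.00.
Month 1: interest $3.41; balance after payment $427.41.
Month 2: interest $3.24; balance after payment $404.65.
Closed form: n = −ln(1 − rB₀/P)/ln(1+r) = −ln(0.86875)/ln(1.00758) ≈ 18.624, so the balance reaches zero during payment 19.

19 months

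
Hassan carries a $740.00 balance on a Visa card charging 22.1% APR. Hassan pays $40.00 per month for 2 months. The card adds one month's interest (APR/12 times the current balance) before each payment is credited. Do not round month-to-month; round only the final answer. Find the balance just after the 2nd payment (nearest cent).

$686.77

Monthly rate r = 22.1%/12 = 1.84167% = 0.0184167.
Each month: B ← B·(1+r) − $40.00.
Month 1: interest $13.63; balance after payment $713.63.
Month 2: interest $13.14; balance after payment $686.77.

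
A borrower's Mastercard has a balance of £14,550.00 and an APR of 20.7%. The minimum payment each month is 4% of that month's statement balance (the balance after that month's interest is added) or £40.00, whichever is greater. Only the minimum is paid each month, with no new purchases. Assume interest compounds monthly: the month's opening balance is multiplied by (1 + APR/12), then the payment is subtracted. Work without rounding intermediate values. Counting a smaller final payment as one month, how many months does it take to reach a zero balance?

146 months

Monthly rate r = 20.7%/12 = 1.725% = 0.01725.
While 4% of the post-interest balance exceeds £40.00, each month B ← (B·(1+r))·(1 − 0.04), i.e. B shrinks by the factor (1+r)·0.96 = 0.97656.
This holds for months 1–114. Entering month 115 the balance is £973.96; 4% of the post-interest balance is now below £40.00, so the flat £40.00 minimum applies from here.
From month 115 a fixed £40.00 at rate r clears £973.96 in 32 more payments. Total: 114 + 32 = 146 months.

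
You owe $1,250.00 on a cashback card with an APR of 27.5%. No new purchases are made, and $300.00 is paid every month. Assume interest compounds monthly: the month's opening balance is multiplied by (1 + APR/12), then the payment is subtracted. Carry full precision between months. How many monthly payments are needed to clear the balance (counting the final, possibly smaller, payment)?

Monthly rate r = 27.5%/12 = 2.29167% = 0.0229167.
Recurrence: B ← B·(1+r) − $300.00.
Month 1: interest $28.65; balance after payment $978.65.
Month 2: interest $22.43; balance after payment $701.07.
Month 3: interest $16.07; balance after payment $417.14.
Month 4: interest $9.56; balance after payment $126.70.
Month 5: interest $2.90; balance after payment $0.00.

5 payments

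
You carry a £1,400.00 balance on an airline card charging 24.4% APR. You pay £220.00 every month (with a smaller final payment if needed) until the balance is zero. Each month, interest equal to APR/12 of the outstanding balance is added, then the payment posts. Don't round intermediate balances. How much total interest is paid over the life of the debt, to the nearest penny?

Monthly rate r = 24.4%/12 = 2.03333% = 0.0203333.
Payoff takes n = ⌈−ln(1 − rB₀/P)/ln(1+r)⌉ = ⌈6.884⌉ = 7 payments; the last is £194.65.
Total paid = 6·£220.00 + £194.65 = £1,514.65.
Total interest = total paid − principal = £1,514.65 − £1,400.00 = £114.65.

£114.65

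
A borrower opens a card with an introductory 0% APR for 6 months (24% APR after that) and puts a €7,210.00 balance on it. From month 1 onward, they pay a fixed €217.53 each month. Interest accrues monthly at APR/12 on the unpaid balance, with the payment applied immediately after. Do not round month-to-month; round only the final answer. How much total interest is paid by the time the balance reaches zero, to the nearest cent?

€2,695.21

Promo months 1–6 at r₀ = 0%/12 = 0; months 7+ at r₁ = 24%/12 = 0.02.
After month 6 (no interest yet): B = €7,210.00 − 6·€217.53 = €5,904.82.
Then at r₁ with €217.53/mo: n₂ = −ln(1 − r₁·B/P)/ln(1+r₁) ≈ 39.53 → 40 more payments.
Total paid = 45·€217.53 + €116.36 = €9,905.21; interest = €9,905.21 − €7,210.00 = €2,695.21.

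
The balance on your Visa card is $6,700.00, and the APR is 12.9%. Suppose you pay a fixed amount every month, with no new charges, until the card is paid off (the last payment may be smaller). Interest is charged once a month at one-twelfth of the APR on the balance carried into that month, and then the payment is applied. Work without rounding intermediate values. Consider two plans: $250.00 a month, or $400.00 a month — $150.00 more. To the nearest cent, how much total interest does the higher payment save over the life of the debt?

$518.15

Monthly rate r = 12.9%/12 = 1.075% = 0.01075.
At $250.00/mo: n = ⌈−ln(1 − rB₀/P)/ln(1+r)⌉ = 32 payments (last $195.37); total interest = total paid − $6,700.00 = $1,245.37.
At $400.00/mo: 19 payments (last $227.22); total interest $727.22.
Interest saved = $1,245.37 − $727.22 = $518.15.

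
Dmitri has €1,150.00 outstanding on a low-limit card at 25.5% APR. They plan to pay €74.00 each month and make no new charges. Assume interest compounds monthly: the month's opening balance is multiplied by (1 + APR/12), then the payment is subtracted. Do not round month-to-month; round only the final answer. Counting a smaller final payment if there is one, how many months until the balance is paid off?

Monthly rate r = 25.5%/12 = 2.125% = 0.02125.
Recurrence: B ← B·(1+r) − €74.00.
Month 1: interest €24.44; balance after payment €1,100.44.
Month 2: interest €23.38; balance after payment €1,049.82.
Closed form: n = −ln(1 − rB₀/P)/ln(1+r) = −ln(0.66976)/ln(1.02125) ≈ 19.062, so the balance reaches zero during payment 20.

20 months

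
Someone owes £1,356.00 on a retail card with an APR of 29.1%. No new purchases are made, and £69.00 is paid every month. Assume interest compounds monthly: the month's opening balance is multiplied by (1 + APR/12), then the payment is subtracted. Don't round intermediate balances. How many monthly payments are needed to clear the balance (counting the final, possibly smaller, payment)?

28 months

Monthly rate r = 29.1%/12 = 2.425% = 0.02425.
Recurrence: B ← B·(1+r) − £69.00.
Month 1: interest £32.88; balance after payment £1,319.88.
Month 2: interest £32.01; balance after payment £1,282.89.
Closed form: n = −ln(1 − rB₀/P)/ln(1+r) = −ln(0.52343)/ln(1.02425) ≈ 27.017, so the balance reaches zero during payment 28.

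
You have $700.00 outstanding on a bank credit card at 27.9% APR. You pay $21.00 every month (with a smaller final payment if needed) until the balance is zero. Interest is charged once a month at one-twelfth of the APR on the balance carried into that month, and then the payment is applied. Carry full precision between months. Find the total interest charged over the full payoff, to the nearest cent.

$662.93

Monthly rate r = 27.9%/12 = 2.325% = 0.02325.
Payoff takes n = ⌈−ln(1 − rB₀/P)/ln(1+r)⌉ = ⌈64.900⌉ = 65 payments; the last is $18.93.
Total paid = 64·$21.00 + $18.93 = $1,362.93.
Total interest = total paid − principal = $1,362.93 − $700.00 = $662.93.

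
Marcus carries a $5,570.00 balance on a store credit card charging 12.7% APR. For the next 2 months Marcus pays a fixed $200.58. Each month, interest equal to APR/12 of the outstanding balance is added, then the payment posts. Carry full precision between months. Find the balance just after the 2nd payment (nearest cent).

Monthly rate r = 12.7%/12 = 1.05833% = 0.0105833.
Each month: B ← B·(1+r) − $200.58.
Month 1: interest $58.95; balance after payment $5,428.37.
Month 2: interest $57.45; balance after payment $5,285.24.

$5,285.24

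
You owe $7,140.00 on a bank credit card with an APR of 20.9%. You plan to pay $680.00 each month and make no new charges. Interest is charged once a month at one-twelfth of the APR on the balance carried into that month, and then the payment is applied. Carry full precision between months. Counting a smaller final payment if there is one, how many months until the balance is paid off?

Monthly rate r = 20.9%/12 = 1.74167% = 0.0174167.
Recurrence: B ← B·(1+r) − $680.00.
Month 1: interest $124.36; balance after payment $6,584.35.
Month 2: interest $114.68; balance after payment $6,019.03.
Closed form: n = −ln(1 − rB₀/P)/ln(1+r) = −ln(0.81712)/ln(1.01742) ≈ 11.697, so the balance reaches zero during payment 12.

12 payments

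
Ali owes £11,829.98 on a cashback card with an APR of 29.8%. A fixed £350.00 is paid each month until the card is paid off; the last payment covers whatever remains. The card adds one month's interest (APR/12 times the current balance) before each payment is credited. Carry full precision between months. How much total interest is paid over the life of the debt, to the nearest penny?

£14,262.31

Monthly rate r = 29.8%/12 = 2.48333% = 0.0248333.
Payoff takes n = ⌈−ln(1 − rB₀/P)/ln(1+r)⌉ = ⌈74.546⌉ = 75 payments; the last is £192.29.
Total paid = 74·£350.00 + £192.29 = £26,092.29.
Total interest = total paid − principal = £26,092.29 − £11,829.98 = £14,262.31.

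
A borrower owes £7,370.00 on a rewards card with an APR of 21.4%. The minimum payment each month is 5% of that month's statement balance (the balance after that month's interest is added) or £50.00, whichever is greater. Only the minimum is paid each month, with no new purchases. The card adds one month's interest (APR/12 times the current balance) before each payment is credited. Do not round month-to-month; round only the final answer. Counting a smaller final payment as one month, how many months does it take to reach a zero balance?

85 months

Monthly rate r = 21.4%/12 = 1.78333% = 0.0178333.
While 5% of the post-interest balance exceeds £50.00, each month B ← (B·(1+r))·(1 − 0.05), i.e. B shrinks by the factor (1+r)·0.95 = 0.96694.
This holds for months 1–60. Entering month 61 the balance is £980.58; 5% of the post-interest balance is now below £50.00, so the flat £50.00 minimum applies from here.
From month 61 a fixed £50.00 at rate r clears £980.58 in 25 more payments. Total: 60 + 25 = 85 months.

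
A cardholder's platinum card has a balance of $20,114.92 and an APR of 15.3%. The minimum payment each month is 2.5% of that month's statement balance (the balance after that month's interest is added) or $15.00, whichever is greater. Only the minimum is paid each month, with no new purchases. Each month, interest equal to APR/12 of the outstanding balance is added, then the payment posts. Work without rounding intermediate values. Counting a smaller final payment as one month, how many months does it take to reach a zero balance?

334 months

Monthly rate r = 15.3%/12 = 1.275% = 0.01275.
While 2.5% of the post-interest balance exceeds $15.00, each month B ← (B·(1+r))·(1 − 0.025), i.e. B shrinks by the factor (1+r)·0.975 = 0.98743.
This holds for months 1–279. Entering month 280 the balance is $590.11; 2.5% of the post-interest balance is now below $15.00, so the flat $15.00 minimum applies from here.
From month 280 a fixed $15.00 at rate r clears $590.11 in 55 more payments. Total: 279 + 55 = 334 months.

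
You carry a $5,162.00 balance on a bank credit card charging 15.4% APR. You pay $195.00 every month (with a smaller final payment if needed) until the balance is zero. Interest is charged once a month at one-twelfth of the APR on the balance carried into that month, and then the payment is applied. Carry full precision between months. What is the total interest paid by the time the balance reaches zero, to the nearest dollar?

$1,186

Monthly rate r = 15.4%/12 = 1.28333% = 0.0128333.
Payoff takes n = ⌈−ln(1 − rB₀/P)/ln(1+r)⌉ = ⌈32.552⌉ = 33 payments; the last is $107.96.
Total paid = 32·$195.00 + $107.96 = $6,347.96.
Total interest = total paid − principal = $6,347.96 − $5,162.00 = $1,185.96.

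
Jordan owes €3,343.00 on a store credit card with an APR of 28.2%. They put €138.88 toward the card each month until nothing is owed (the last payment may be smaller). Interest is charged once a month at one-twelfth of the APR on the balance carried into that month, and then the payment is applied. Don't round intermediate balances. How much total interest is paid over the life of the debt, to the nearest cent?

€1,643.32

Monthly rate r = 28.2%/12 = 2.35% = 0.0235.
Payoff takes n = ⌈−ln(1 − rB₀/P)/ln(1+r)⌉ = ⌈35.903⌉ = 36 payments; the last is €125.52.
Total paid = 35·€138.88 + €125.52 = €4,986.32.
Total interest = total paid − principal = €4,986.32 − €3,343.00 = €1,643.32.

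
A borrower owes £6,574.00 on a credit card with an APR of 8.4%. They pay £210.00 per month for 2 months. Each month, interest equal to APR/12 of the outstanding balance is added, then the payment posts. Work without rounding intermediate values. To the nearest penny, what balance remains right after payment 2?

£6,244.89

Monthly rate r = 8.4%/12 = 0.7% = 0.007.
Each month: B ← B·(1+r) − £210.00.
Month 1: interest £46.02; balance after payment £6,410.02.
Month 2: interest £44.87; balance after payment £6,244.89.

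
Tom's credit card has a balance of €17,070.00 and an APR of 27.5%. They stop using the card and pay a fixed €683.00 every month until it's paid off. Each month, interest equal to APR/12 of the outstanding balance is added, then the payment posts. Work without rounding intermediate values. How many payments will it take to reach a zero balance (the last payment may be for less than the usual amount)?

Monthly rate r = 27.5%/12 = 2.29167% = 0.0229167.
Recurrence: B ← B·(1+r) − €683.00.
Month 1: interest €391.19; balance after payment €16,778.19.
Month 2: interest €384.50; balance after payment €16,479.69.
Closed form: n = −ln(1 − rB₀/P)/ln(1+r) = −ln(0.42725)/ln(1.02292) ≈ 37.531, so the balance reaches zero during payment 38.

38 months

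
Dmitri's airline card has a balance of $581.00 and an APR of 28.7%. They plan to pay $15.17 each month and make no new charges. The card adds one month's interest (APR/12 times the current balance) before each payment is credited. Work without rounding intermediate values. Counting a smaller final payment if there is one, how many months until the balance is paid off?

Monthly rate r = 28.7%/12 = 2.39167% = 0.0239167.
Recurrence: B ← B·(1+r) − $15.17.
Month 1: interest $13.90; balance after payment $579.73.
Month 2: interest $13.87; balance after payment $578.42.
Closed form: n = −ln(1 − rB₀/P)/ln(1+r) = −ln(0.084009)/ln(1.02392) ≈ 104.794, so the balance reaches zero during payment 105.

105 months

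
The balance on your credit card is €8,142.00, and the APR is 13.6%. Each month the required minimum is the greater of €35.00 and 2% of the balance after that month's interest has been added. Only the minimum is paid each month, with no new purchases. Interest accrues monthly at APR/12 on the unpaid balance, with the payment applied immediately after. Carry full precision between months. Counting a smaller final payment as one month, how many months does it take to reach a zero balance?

247 months

Monthly rate r = 13.6%/12 = 1.13333% = 0.0113333.
While 2% of the post-interest balance exceeds €35.00, each month B ← (B·(1+r))·(1 − 0.02), i.e. B shrinks by the factor (1+r)·0.98 = 0.99111.
This holds for months 1–174. Entering month 175 the balance is €1,720.60; 2% of the post-interest balance is now below €35.00, so the flat €35.00 minimum applies from here.
From month 175 a fixed €35.00 at rate r clears €1,720.60 in 73 more payments. Total: 174 + 73 = 247 months.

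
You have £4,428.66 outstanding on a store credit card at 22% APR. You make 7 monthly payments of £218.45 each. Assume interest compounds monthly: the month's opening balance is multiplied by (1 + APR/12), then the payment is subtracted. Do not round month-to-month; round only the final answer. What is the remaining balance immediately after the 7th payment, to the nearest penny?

Monthly rate r = 22%/12 = 1.83333% = 0.0183333.
Each month: B ← B·(1+r) − £218.45.
Month 1: interest £81.19; balance after payment £4,291.40.
Month 2: interest £78.68; balance after payment £4,151.63.
Month 3: interest £76.11; balance after payment £4,009.29.
Month 4: interest £73.50; balance after payment £3,864.34.
Month 5: interest £70.85; balance after payment £3,716.74.
Month 6: interest £68.14; balance after payment £3,566.43.
Month 7: interest £65.38; balance after payment £3,413.37.

£3,413.37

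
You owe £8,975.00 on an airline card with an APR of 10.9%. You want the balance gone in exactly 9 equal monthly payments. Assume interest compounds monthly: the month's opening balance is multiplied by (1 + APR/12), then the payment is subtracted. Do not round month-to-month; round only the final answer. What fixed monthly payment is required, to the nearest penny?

£1,043.06

Monthly rate r = 10.9%/12 = 0.908333% = 0.00908333.
Level-payment amortization: P = B₀·r / (1 − (1+r)^(−n)) = 8975.00·0.00908333 / (1 − 1.00908^(−9)).
Denominator 1 − (1+r)^(−9) = 0.078157553.
P = 81.5229 / 0.078157553 ≈ 1043.06.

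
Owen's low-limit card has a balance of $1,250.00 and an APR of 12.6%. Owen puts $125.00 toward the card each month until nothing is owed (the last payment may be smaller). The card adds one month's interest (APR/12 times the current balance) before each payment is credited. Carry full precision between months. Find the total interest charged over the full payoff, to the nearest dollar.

Monthly rate r = 12.6%/12 = 1.05% = 0.0105.
Payoff takes n = ⌈−ln(1 − rB₀/P)/ln(1+r)⌉ = ⌈10.620⌉ = 11 payments; the last is $77.69.
Total paid = 10·$125.00 + $77.69 = $1,327.69.
Total interest = total paid − principal = $1,327.69 − $1,250.00 = $77.69.

$78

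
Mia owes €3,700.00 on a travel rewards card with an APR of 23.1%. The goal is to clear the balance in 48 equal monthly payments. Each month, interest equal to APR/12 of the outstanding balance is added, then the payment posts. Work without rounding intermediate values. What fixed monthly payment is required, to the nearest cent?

€118.79

Monthly rate r = 23.1%/12 = 1.925% = 0.01925.
Level-payment amortization: P = B₀·r / (1 − (1+r)^(−n)) = 3700.00·0.01925 / (1 − 1.01925^(−48)).
Denominator 1 − (1+r)^(−48) = 0.599571082.
P = 71.225 / 0.599571082 ≈ 118.79.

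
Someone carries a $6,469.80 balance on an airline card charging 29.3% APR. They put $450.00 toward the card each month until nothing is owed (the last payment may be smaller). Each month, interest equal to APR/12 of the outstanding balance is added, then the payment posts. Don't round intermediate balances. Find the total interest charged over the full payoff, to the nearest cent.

$1,596.52

Monthly rate r = 29.3%/12 = 2.44167% = 0.0244167.
Payoff takes n = ⌈−ln(1 − rB₀/P)/ln(1+r)⌉ = ⌈17.924⌉ = 18 payments; the last is $416.32.
Total paid = 17·$450.00 + $416.32 = $8,066.32.
Total interest = total paid − principal = $8,066.32 − $6,469.80 = $1,596.52.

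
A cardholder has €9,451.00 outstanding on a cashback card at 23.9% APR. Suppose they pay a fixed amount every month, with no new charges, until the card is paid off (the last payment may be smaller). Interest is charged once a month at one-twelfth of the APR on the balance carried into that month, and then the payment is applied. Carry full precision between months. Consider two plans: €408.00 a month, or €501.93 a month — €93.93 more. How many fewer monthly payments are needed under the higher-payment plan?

Monthly rate r = 23.9%/12 = 1.99167% = 0.0199167.
At €408.00/mo: n = ⌈−ln(1 − rB₀/P)/ln(1+r)⌉ = 32 payments (last €152.96); total interest = total paid − €9,451.00 = €3,349.96.
At €501.93/mo: 24 payments (last €419.36); total interest €2,512.75.
Payments saved = 32 − 24 = 8.

8 fewer payments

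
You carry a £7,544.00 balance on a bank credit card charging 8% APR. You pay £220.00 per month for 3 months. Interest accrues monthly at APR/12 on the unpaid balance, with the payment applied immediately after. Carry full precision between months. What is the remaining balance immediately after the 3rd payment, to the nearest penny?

Monthly rate r = 8%/12 = 0.666667% = 0.00666667.
Each month: B ← B·(1+r) − £220.00.
Month 1: interest £50.29; balance after payment £7,374.29.
Month 2: interest £49.16; balance after payment £7,203.46.
Month 3: interest £48.02; balance after payment £7,031.48.

£7,031.48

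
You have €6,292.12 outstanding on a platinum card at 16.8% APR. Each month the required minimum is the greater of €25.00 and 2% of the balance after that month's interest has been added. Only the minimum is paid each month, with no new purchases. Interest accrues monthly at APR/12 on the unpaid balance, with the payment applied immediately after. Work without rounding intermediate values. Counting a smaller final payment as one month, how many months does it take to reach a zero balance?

Monthly rate r = 16.8%/12 = 1.4% = 0.014.
While 2% of the post-interest balance exceeds €25.00, each month B ← (B·(1+r))·(1 − 0.02), i.e. B shrinks by the factor (1+r)·0.98 = 0.99372.
This holds for months 1–259. Entering month 260 the balance is €1,230.78; 2% of the post-interest balance is now below €25.00, so the flat €25.00 minimum applies from here.
From month 260 a fixed €25.00 at rate r clears €1,230.78 in 85 more payments. Total: 259 + 85 = 344 months.

344 months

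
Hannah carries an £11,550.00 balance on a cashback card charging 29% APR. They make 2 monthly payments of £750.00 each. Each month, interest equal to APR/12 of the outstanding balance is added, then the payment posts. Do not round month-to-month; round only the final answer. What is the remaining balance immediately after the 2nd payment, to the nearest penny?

Monthly rate r = 29%/12 = 2.41667% = 0.0241667.
Each month: B ← B·(1+r) − £750.00.
Month 1: interest £279.12; balance after payment £11,079.12.
Month 2: interest £267.75; balance after payment £10,596.87.

£10,596.87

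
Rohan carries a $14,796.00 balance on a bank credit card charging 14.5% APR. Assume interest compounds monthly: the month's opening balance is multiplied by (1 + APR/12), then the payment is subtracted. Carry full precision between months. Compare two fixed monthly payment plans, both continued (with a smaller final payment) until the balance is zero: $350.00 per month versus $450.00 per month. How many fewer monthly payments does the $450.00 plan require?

Monthly rate r = 14.5%/12 = 1.20833% = 0.0120833.
At $350.00/mo: n = ⌈−ln(1 − rB₀/P)/ln(1+r)⌉ = 60 payments (last $186.12); total interest = total paid − $14,796.00 = $6,040.12.
At $450.00/mo: 43 payments (last $70.69); total interest $4,174.69.
Payments saved = 60 − 43 = 17.

17 fewer payments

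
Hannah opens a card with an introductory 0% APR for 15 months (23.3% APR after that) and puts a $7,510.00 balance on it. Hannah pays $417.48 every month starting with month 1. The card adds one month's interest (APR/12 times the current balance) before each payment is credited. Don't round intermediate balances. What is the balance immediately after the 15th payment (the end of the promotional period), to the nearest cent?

$1,247.80

Promo months 1–15 at r₀ = 0%/12 = 0; months 16+ at r₁ = 23.3%/12 = 0.0194167.
After month 15 (no interest yet): B = $7,510.00 − 15·$417.48 = $1,247.80.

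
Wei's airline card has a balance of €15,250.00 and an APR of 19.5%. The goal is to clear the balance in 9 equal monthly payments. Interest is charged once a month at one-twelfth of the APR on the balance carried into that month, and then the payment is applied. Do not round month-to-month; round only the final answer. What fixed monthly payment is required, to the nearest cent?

€1,835.08

Monthly rate r = 19.5%/12 = 1.625% = 0.01625.
Level-payment amortization: P = B₀·r / (1 − (1+r)^(−n)) = 15250.00·0.01625 / (1 − 1.01625^(−9)).
Denominator 1 − (1+r)^(−9) = 0.135042094.
P = 247.812 / 0.135042094 ≈ 1835.08.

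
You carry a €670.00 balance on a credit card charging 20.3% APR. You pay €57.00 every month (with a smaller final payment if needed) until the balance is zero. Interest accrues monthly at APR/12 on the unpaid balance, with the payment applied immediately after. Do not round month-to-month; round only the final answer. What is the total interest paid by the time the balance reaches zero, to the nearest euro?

Monthly rate r = 20.3%/12 = 1.69167% = 0.0169167.
Payoff takes n = ⌈−ln(1 − rB₀/P)/ln(1+r)⌉ = ⌈13.216⌉ = 14 payments; the last is €12.39.
Total paid = 13·€57.00 + €12.39 = €753.39.
Total interest = total paid − principal = €753.39 − €670.00 = €83.39.

€83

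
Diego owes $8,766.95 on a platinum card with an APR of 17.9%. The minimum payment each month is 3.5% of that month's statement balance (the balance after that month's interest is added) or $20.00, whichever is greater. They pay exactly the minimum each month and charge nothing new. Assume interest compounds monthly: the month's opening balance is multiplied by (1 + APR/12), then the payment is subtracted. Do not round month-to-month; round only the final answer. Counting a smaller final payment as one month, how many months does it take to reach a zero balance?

Monthly rate r = 17.9%/12 = 1.49167% = 0.0149167.
While 3.5% of the post-interest balance exceeds $20.00, each month B ← (B·(1+r))·(1 − 0.035), i.e. B shrinks by the factor (1+r)·0.965 = 0.97939.
This holds for months 1–132. Entering month 133 the balance is $561.39; 3.5% of the post-interest balance is now below $20.00, so the flat $20.00 minimum applies from here.
From month 133 a fixed $20.00 at rate r clears $561.39 in 37 more payments. Total: 132 + 37 = 169 months.

169 months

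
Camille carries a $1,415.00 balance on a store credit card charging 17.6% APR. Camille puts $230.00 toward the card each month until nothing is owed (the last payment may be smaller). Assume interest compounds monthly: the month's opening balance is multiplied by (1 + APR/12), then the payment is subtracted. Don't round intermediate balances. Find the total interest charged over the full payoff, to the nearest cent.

$79.23

Monthly rate r = 17.6%/12 = 1.46667% = 0.0146667.
Payoff takes n = ⌈−ln(1 − rB₀/P)/ln(1+r)⌉ = ⌈6.495⌉ = 7 payments; the last is $114.23.
Total paid = 6·$230.00 + $114.23 = $1,494.23.
Total interest = total paid − principal = $1,494.23 − $1,415.00 = $79.23.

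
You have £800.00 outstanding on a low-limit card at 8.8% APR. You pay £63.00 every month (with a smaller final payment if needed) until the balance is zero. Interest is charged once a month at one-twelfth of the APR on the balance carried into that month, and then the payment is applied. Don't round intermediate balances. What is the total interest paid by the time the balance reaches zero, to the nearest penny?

Monthly rate r = 8.8%/12 = 0.733333% = 0.00733333.
Payoff takes n = ⌈−ln(1 − rB₀/P)/ln(1+r)⌉ = ⌈13.378⌉ = 14 payments; the last is £23.87.
Total paid = 13·£63.00 + £23.87 = £842.87.
Total interest = total paid − principal = £842.87 − £800.00 = £42.87.

£42.87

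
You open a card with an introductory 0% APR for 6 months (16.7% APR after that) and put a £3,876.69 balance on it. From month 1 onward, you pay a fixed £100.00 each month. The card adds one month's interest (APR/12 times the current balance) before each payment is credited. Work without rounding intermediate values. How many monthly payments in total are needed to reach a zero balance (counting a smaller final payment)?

Promo months 1–6 at r₀ = 0%/12 = 0; months 7+ at r₁ = 16.7%/12 = 0.0139167.
After month 6 (no interest yet): B = £3,876.69 − 6·£100.00 = £3,276.69.
Then at r₁ with £100.00/mo: n₂ = −ln(1 − r₁·B/P)/ln(1+r₁) ≈ 44.05 → 45 more payments.

51 payments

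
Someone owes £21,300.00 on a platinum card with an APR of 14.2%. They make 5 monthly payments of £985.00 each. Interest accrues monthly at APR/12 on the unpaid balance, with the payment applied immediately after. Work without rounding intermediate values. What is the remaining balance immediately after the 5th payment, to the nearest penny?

Monthly rate r = 14.2%/12 = 1.18333% = 0.0118333.
Each month: B ← B·(1+r) − £985.00.
Month 1: interest £252.05; balance after payment £20,567.05.
Month 2: interest £243.38; balance after payment £19,825.43.
Month 3: interest £234.60; balance after payment £19,075.03.
Month 4: interest £225.72; balance after payment £18,315.75.
Month 5: interest £216.74; balance after payment £17,547.49.

£17,547.49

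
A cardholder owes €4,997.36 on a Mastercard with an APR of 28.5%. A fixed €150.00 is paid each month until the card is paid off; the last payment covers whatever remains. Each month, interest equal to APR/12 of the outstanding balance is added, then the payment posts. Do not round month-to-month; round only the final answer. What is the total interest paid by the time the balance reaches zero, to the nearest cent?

Monthly rate r = 28.5%/12 = 2.375% = 0.02375.
Payoff takes n = ⌈−ln(1 − rB₀/P)/ln(1+r)⌉ = ⌈66.743⌉ = 67 payments; the last is €111.76.
Total paid = 66·€150.00 + €111.76 = €10,011.76.
Total interest = total paid − principal = €10,011.76 − €4,997.36 = €5,014.40.

€5,014.40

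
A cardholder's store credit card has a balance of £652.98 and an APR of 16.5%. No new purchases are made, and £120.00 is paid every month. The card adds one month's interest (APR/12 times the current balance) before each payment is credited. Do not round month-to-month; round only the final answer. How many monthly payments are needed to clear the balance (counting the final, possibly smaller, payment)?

Monthly rate r = 16.5%/12 = 1.375% = 0.01375.
Recurrence: B ← B·(1+r) − £120.00.
Month 1: interest £8.98; balance after payment £541.96.
Month 2: interest £7.45; balance after payment £429.41.
Month 3: interest £5.90; balance after payment £315.31.
Month 4: interest £4.34; balance after payment £199.65.
Month 5: interest £2.75; balance after payment £82.40.
Month 6: interest £1.13; balance after payment £0.00.

6 payments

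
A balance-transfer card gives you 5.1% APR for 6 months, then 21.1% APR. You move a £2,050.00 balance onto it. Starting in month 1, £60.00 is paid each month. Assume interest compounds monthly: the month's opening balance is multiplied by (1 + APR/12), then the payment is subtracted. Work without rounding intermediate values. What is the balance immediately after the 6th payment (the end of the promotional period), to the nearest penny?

Promo months 1–6 at r₀ = 5.1%/12 = 0.00425; months 7+ at r₁ = 21.1%/12 = 0.0175833.
After month 6: iterate B ← B·(1+r₀) − £60.00 for 6 months → £1,738.99.

£1,738.99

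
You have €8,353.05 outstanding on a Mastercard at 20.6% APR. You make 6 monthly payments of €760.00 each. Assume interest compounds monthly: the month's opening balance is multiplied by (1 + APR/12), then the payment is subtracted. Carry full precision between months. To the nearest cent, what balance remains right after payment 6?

Monthly rate r = 20.6%/12 = 1.71667% = 0.0171667.
Each month: B ← B·(1+r) − €760.00.
Month 1: interest €143.39; balance after payment €7,736.44.
Month 2: interest €132.81; balance after payment €7,109.25.
Month 3: interest €122.04; balance after payment €6,471.30.
Month 4: interest €111.09; balance after payment €5,822.39.
Month 5: interest €99.95; balance after payment €5,162.34.
Month 6: interest €88.62; balance after payment €4,490.96.

€4,490.96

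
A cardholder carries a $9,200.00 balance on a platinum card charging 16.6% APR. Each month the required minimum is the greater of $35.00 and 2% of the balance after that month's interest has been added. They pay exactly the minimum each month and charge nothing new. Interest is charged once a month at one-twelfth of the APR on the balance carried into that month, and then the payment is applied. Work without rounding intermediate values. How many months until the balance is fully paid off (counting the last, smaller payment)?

Monthly rate r = 16.6%/12 = 1.38333% = 0.0138333.
While 2% of the post-interest balance exceeds $35.00, each month B ← (B·(1+r))·(1 − 0.02), i.e. B shrinks by the factor (1+r)·0.98 = 0.99356.
This holds for months 1–259. Entering month 260 the balance is $1,724.57; 2% of the post-interest balance is now below $35.00, so the flat $35.00 minimum applies from here.
From month 260 a fixed $35.00 at rate r clears $1,724.57 in 84 more payments. Total: 259 + 84 = 343 months.

343 months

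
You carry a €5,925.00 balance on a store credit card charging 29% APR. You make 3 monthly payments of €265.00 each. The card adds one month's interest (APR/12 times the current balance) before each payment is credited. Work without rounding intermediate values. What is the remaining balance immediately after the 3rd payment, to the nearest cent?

€5,550.66

Monthly rate r = 29%/12 = 2.41667% = 0.0241667.
Each month: B ← B·(1+r) − €265.00.
Month 1: interest €143.19; balance after payment €5,803.19.
Month 2: interest €140.24; balance after payment €5,678.43.
Month 3: interest €137.23; balance after payment €5,550.66.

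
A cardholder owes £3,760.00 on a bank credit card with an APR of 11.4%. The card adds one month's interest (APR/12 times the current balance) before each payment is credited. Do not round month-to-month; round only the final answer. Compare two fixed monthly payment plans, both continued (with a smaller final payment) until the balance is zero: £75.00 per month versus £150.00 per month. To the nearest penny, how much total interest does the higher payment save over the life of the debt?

Monthly rate r = 11.4%/12 = 0.95% = 0.0095.
At £75.00/mo: n = ⌈−ln(1 − rB₀/P)/ln(1+r)⌉ = 69 payments (last £30.40); total interest = total paid − £3,760.00 = £1,370.40.
At £150.00/mo: 29 payments (last £114.97); total interest £554.97.
Interest saved = £1,370.40 − £554.97 = £815.43.

£815.43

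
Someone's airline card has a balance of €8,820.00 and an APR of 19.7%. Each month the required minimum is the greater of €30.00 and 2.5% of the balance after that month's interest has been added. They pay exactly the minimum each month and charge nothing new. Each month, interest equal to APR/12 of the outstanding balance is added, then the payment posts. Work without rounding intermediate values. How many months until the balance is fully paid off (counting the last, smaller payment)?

287 months

Monthly rate r = 19.7%/12 = 1.64167% = 0.0164167.
While 2.5% of the post-interest balance exceeds €30.00, each month B ← (B·(1+r))·(1 − 0.025), i.e. B shrinks by the factor (1+r)·0.975 = 0.99101.
This holds for months 1–223. Entering month 224 the balance is €1,176.26; 2.5% of the post-interest balance is now below €30.00, so the flat €30.00 minimum applies from here.
From month 224 a fixed €30.00 at rate r clears €1,176.26 in 64 more payments. Total: 223 + 64 = 287 months.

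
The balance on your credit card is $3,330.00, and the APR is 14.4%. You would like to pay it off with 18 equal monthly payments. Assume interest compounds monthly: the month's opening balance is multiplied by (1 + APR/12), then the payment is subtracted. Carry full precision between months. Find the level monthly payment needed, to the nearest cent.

$206.80

Monthly rate r = 14.4%/12 = 1.2% = 0.012.
Level-payment amortization: P = B₀·r / (1 − (1+r)^(−n)) = 3330.00·0.012 / (1 − 1.012^(−18)).
Denominator 1 − (1+r)^(−18) = 0.193228078.
P = 39.96 / 0.193228078 ≈ 206.80.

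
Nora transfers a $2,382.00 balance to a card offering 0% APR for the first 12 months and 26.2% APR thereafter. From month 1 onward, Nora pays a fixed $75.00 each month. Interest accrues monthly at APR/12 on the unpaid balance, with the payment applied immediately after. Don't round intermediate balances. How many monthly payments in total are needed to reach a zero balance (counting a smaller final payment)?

39 months

Promo months 1–12 at r₀ = 0%/12 = 0; months 13+ at r₁ = 26.2%/12 = 0.0218333.
After month 12 (no interest yet): B = $2,382.00 − 12·$75.00 = $1,482.00.
Then at r₁ with $75.00/mo: n₂ = −ln(1 − r₁·B/P)/ln(1+r₁) ≈ 26.14 → 27 more payments.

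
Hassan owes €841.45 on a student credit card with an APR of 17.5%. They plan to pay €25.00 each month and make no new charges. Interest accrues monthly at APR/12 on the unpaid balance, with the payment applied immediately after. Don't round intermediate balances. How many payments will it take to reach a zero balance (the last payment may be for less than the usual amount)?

47 months

Monthly rate r = 17.5%/12 = 1.45833% = 0.0145833.
Recurrence: B ← B·(1+r) − €25.00.
Month 1: interest €12.27; balance after payment €828.72.
Month 2: interest €12.09; balance after payment €815.81.
Closed form: n = −ln(1 − rB₀/P)/ln(1+r) = −ln(0.50915)/ln(1.01458) ≈ 46.623, so the balance reaches zero during payment 47.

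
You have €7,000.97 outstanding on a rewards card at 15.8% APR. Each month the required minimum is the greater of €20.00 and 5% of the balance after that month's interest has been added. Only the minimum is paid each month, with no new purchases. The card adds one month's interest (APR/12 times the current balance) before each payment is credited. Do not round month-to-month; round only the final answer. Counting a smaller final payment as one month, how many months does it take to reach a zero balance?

99 months

Monthly rate r = 15.8%/12 = 1.31667% = 0.0131667.
While 5% of the post-interest balance exceeds €20.00, each month B ← (B·(1+r))·(1 − 0.05), i.e. B shrinks by the factor (1+r)·0.95 = 0.96251.
This holds for months 1–76. Entering month 77 the balance is €383.62; 5% of the post-interest balance is now below €20.00, so the flat €20.00 minimum applies from here.
From month 77 a fixed €20.00 at rate r clears €383.62 in 23 more payments. Total: 76 + 23 = 99 months.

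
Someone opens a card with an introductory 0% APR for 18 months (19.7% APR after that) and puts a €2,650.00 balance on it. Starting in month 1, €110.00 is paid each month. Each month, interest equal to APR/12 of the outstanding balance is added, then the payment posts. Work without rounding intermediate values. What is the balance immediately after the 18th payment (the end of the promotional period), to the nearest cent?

€670.00

Promo months 1–18 at r₀ = 0%/12 = 0; months 19+ at r₁ = 19.7%/12 = 0.0164167.
After month 18 (no interest yet): B = €2,650.00 − 18·€110.00 = €670.00.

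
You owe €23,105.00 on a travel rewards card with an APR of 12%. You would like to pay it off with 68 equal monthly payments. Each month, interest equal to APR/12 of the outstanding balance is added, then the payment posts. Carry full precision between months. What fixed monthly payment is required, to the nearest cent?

€469.93

Monthly rate r = 12%/12 = 1% = 0.01.
Level-payment amortization: P = B₀·r / (1 − (1+r)^(−n)) = 23105.00·0.01 / (1 − 1.01^(−68)).
Denominator 1 − (1+r)^(−68) = 0.491669015.
P = 231.05 / 0.491669015 ≈ 469.93.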